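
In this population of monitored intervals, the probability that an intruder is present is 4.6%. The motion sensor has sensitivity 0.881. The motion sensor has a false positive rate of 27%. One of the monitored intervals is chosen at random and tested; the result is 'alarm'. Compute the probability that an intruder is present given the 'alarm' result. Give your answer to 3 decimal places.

P(H | E) ≈ 0.136

Let H be the event that an intruder is present. P(H) = 0.046, so P(¬H) = 0.954. With E the 'alarm' result, P(E|H) = 0.881 and P(E|¬H) = 0.27.
P(E) = 0.881·0.046 + 0.27·0.954 = 0.040526 + 0.25758 = 0.29811.
By Bayes' theorem, P(H|E) = 0.040526 / 0.29811 = 0.136.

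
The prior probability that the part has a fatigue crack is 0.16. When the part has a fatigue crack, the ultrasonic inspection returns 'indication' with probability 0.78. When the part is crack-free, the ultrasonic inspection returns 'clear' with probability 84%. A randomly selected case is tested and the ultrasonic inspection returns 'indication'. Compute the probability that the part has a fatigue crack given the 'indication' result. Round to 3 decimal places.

P(H | E) ≈ 0.481

Let H be the event that the part has a fatigue crack. P(H) = 0.16, so P(¬H) = 0.84. With E the 'indication' result, P(E|H) = 0.78 and P(E|¬H) = 0.16.
P(E) = 0.78·0.16 + 0.16·0.84 = 0.12480 + 0.13440 = 0.25920.
By Bayes' theorem, P(H|E) = 0.12480 / 0.25920 = 0.481.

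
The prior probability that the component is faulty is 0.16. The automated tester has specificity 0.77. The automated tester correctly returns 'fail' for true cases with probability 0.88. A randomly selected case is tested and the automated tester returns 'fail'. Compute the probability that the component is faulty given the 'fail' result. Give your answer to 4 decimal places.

Write H for 'the component is faulty'. Prior odds H:¬H = 0.16/0.84 = 0.19048. For the 'fail' outcome, the likelihood ratio is 0.88/0.23 = 3.8261.
Posterior odds = 0.19048 × 3.8261 = 0.72878, so P(H|E) = 0.72878/(1+0.72878) = 0.4216.

P(H | E) ≈ 0.4216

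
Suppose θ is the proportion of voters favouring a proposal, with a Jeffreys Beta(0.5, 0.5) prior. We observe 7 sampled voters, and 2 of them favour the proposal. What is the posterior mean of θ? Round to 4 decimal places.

Posterior mean ≈ 0.3125

The binomial likelihood is conjugate to the Beta prior: with 2 successes and 5 failures, the posterior is Beta(0.5+2, 0.5+5) = Beta(2.5, 5.5).
Posterior mean = α/(α+β) = 2.5/8 = 0.3125.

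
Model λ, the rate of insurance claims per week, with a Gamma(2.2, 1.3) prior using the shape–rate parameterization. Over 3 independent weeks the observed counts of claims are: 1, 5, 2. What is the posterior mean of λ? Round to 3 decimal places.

The Poisson likelihood adds the total count to the shape and the number of exposure periods to the rate. Here ∑xᵢ = 8 and n = 3, so shape 2.2→10.2 and rate 1.3→4.3.
Posterior mean = shape/rate = 10.2/4.3 = 2.372.

Posterior mean ≈ 2.372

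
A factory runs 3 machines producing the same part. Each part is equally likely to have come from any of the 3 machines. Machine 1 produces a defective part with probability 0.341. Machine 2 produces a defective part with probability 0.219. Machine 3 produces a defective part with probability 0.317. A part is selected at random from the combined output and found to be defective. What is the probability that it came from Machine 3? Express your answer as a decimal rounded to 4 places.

Posterior probability ≈ 0.3615

Tabulate prior·likelihood by source: [1] prior 0.333333, lik 0.341, product 0.1137; [2] prior 0.333333, lik 0.219, product 0.07300; [3] prior 0.333333, lik 0.317, product 0.1057.
Normalizing constant = 0.29233; the posterior for Machine 3 is its product over the sum, 0.1057/0.29233 = 0.3615.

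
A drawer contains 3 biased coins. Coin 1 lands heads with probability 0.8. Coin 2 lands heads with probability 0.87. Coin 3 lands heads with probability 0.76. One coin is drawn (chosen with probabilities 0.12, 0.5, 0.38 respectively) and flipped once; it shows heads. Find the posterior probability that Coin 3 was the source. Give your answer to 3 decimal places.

Posterior probability ≈ 0.352

P(heads|C1) = 0.8; P(heads|C2) = 0.87; P(heads|C3) = 0.76.
Prior × likelihood for each source: 0.12·0.8=0.09600, 0.5·0.87=0.4350, 0.38·0.76=0.2888. Summing gives P(heads) = 0.81980.
P(Coin 3 | heads) = 0.2888 / 0.81980 = 0.352.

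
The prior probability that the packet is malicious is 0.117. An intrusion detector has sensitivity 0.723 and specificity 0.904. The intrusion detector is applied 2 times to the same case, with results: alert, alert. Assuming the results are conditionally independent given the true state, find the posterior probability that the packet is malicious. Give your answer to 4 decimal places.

Posterior P(H) ≈ 0.8826

Let H be the event that the packet is malicious; start with P(H) = 0.117. P('alert'|H) = 0.723, P('alert'|¬H) = 0.096.
Update on result 1 ('alert'): P(H) ← 0.723·0.1170 / (0.723·0.1170 + 0.096·0.8830) = 0.084591/0.16936 = 0.4995.
Update on result 2 ('alert'): P(H) ← 0.723·0.4995 / (0.723·0.4995 + 0.096·0.5005) = 0.36112/0.40917 = 0.8826.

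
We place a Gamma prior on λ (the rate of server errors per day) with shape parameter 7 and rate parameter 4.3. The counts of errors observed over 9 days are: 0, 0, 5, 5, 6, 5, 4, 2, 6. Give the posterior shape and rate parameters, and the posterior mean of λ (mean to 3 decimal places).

Posterior: Gamma(shape=40, rate=13.3); mean ≈ 3.008

The Poisson likelihood adds the total count to the shape and the number of exposure periods to the rate. Here ∑xᵢ = 33 and n = 9, so shape 7→40 and rate 4.3→13.3.
E[λ | data] = 40/13.3 = 3.008.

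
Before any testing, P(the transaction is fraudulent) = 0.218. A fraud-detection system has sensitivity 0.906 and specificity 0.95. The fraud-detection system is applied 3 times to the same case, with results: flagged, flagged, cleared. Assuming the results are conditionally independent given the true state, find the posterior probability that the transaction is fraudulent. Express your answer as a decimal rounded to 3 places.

Posterior P(H) ≈ 0.901

With H the event that the transaction is fraudulent, the joint likelihood of the observed sequence is P(data|H) = 0.906·0.906·0.094 = 0.077159 and P(data|¬H) = 0.05·0.05·0.95 = 0.0023750.
Bayes: P(H|data) = 0.218·0.077159 / (0.218·0.077159 + 0.782·0.0023750) = 0.016821/0.018678 = 0.9006.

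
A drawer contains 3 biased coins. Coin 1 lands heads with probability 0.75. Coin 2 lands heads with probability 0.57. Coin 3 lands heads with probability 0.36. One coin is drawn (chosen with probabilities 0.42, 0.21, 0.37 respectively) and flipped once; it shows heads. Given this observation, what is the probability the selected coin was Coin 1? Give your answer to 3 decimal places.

Posterior probability ≈ 0.555

Tabulate prior·likelihood by source: [1] prior 0.42, lik 0.75, product 0.3150; [2] prior 0.21, lik 0.57, product 0.1197; [3] prior 0.37, lik 0.36, product 0.1332.
Normalizing constant = 0.56790; the posterior for Coin 1 is its product over the sum, 0.3150/0.56790 = 0.555.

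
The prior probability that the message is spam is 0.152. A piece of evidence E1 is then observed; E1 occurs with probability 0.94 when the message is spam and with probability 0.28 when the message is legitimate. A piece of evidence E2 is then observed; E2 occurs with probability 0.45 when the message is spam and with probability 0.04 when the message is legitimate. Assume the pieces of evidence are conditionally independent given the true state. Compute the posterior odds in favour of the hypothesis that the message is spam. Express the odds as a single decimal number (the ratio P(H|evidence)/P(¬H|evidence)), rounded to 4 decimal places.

Posterior odds ≈ 6.7697

Prior odds = 0.152/(1−0.152) = 0.17925.
Likelihood ratio for E1 = 0.94/0.28 = 3.3571.
Likelihood ratio for E2 = 0.45/0.04 = 11.250.
Posterior odds = prior odds × LR₁ × LR₂ = 6.7697.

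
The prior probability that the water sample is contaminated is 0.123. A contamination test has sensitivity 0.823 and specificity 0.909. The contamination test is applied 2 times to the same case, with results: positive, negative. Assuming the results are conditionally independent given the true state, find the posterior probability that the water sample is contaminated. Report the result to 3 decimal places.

Posterior P(H) ≈ 0.198

Let H be the event that the water sample is contaminated; start with P(H) = 0.123. P('positive'|H) = 0.823, P('positive'|¬H) = 0.091.
Update on result 1 ('positive'): P(H) ← 0.823·0.1230 / (0.823·0.1230 + 0.091·0.8770) = 0.10123/0.18104 = 0.5592.
Update on result 2 ('negative'): P(H) ← 0.177·0.5592 / (0.177·0.5592 + 0.909·0.4408) = 0.098972/0.49969 = 0.1981.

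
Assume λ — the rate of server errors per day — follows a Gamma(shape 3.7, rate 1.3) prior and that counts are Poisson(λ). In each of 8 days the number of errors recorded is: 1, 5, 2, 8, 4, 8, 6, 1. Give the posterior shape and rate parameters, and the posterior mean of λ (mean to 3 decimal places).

Total count ∑xᵢ = 35 over n = 8 days.
Gamma is conjugate to the Poisson likelihood: posterior is Gamma(shape = 3.7+35 = 38.7, rate = 1.3+8 = 9.3).
Posterior mean = shape/rate = 38.7/9.3 = 4.161.

Posterior: Gamma(shape=38.7, rate=9.3); mean ≈ 4.161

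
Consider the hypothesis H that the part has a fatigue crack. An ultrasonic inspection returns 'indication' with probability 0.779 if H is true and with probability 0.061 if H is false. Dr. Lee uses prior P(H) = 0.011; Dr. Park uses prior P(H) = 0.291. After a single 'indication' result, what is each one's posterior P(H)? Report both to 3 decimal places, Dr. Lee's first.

P('+'|H) = 0.779, P('+'|¬H) = 0.061.
Dr. Lee: numerator 0.779·0.011 = 0.0085690; evidence = 0.0085690+0.061·0.989 = 0.068898; posterior = 0.124.
Dr. Park: numerator 0.779·0.291 = 0.22669; evidence = 0.22669+0.061·0.709 = 0.26994; posterior = 0.840.

Dr. Lee: 0.124; Dr. Park: 0.840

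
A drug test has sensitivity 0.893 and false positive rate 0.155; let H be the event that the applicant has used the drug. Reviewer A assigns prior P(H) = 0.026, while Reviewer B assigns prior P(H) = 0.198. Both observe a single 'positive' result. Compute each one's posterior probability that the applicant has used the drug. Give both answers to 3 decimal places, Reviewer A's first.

P('+'|H) = 0.893, P('+'|¬H) = 0.155.
Reviewer A: numerator 0.893·0.026 = 0.023218; evidence = 0.023218+0.155·0.974 = 0.17419; posterior = 0.133.
Reviewer B: numerator 0.893·0.198 = 0.17681; evidence = 0.17681+0.155·0.802 = 0.30112; posterior = 0.587.

Reviewer A: 0.133; Reviewer B: 0.587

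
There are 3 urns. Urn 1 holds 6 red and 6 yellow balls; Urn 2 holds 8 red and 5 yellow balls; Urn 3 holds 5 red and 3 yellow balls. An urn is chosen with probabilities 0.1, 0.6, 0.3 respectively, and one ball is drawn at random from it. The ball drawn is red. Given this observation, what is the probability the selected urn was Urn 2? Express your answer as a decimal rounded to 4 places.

P(red|Urn 1) = 0.5; P(red|Urn 2) = 0.6154; P(red|Urn 3) = 0.625.
Prior × likelihood for each source: 0.1·0.5=0.05000, 0.6·0.6154=0.3692, 0.3·0.625=0.1875. Summing gives P(red) = 0.60673.
P(Urn 2 | red) = 0.3692 / 0.60673 = 0.6086.

Posterior probability ≈ 0.6086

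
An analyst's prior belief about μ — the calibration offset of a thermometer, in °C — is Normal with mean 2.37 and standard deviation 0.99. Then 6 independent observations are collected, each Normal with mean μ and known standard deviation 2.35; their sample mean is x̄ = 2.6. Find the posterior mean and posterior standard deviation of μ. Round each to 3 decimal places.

Prior precision 1/τ₀² = 1/0.99² = 1.02030; data precision n/σ² = 6/2.35² = 1.08646.
Posterior precision = 1.02030 + 1.08646 = 2.10677, giving posterior SD = 1/√2.10677 = 0.689.
Posterior mean = (1.02030·2.37 + 1.08646·2.6) / 2.10677 = 2.489.

Posterior mean ≈ 2.489; posterior SD ≈ 0.689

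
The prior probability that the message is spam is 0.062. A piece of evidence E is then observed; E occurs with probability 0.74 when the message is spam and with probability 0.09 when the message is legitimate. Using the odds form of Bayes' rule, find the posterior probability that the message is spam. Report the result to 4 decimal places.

Posterior probability ≈ 0.3521

Prior odds = 0.062/(1−0.062) = 0.066098. In log-odds, ln(0.066098) = -2.7166.
Add log likelihood ratio: ln(8.2222) = 2.1068.
Posterior log-odds = -0.60978, so posterior odds = exp(-0.60978) = 0.54347. Converting, P(H|E) = 0.54347/1.5435 = 0.3521.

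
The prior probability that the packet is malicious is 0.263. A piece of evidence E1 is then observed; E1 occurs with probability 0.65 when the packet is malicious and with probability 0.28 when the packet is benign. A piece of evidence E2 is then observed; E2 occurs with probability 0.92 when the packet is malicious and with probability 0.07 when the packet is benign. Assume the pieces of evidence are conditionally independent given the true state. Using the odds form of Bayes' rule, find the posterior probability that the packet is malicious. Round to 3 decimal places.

Prior odds = 0.263/(1−0.263) = 0.35685. In log-odds, ln(0.35685) = -1.0304.
Add log likelihood ratios: ln(2.3214) + ln(13.143) = 3.4181.
Posterior log-odds = 2.3876, so posterior odds = exp(2.3876) = 10.888. Converting, P(H|E) = 10.888/11.888 = 0.916.

Posterior probability ≈ 0.916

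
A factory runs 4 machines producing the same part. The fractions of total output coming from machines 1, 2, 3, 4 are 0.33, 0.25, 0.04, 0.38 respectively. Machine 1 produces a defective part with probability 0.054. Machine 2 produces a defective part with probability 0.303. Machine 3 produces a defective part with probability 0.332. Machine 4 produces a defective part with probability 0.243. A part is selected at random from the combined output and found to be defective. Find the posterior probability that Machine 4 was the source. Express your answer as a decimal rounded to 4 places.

Tabulate prior·likelihood by source: [1] prior 0.33, lik 0.054, product 0.01782; [2] prior 0.25, lik 0.303, product 0.07575; [3] prior 0.04, lik 0.332, product 0.01328; [4] prior 0.38, lik 0.243, product 0.09234.
Normalizing constant = 0.19919; the posterior for Machine 4 is its product over the sum, 0.09234/0.19919 = 0.4636.

Posterior probability ≈ 0.4636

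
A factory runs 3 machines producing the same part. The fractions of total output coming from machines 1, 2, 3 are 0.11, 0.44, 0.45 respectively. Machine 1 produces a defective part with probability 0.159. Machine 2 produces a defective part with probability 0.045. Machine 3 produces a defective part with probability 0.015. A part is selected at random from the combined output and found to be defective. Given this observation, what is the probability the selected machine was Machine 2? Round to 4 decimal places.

P(defective|M1) = 0.159; P(defective|M2) = 0.045; P(defective|M3) = 0.015.
Prior × likelihood for each source: 0.11·0.159=0.01749, 0.44·0.045=0.01980, 0.45·0.015=0.006750. Summing gives P(defective) = 0.044040.
P(Machine 2 | defective) = 0.01980 / 0.044040 = 0.4496.

Posterior probability ≈ 0.4496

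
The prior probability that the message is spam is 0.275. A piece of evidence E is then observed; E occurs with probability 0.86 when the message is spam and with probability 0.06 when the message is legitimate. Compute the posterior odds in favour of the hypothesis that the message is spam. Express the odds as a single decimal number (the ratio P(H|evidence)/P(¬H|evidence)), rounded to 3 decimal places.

Prior odds = 0.275/(1−0.275) = 0.37931. In log-odds, ln(0.37931) = -0.96940.
Add log likelihood ratio: ln(14.333) = 2.6626.
Posterior log-odds = 1.6932, so posterior odds = exp(1.6932) = 5.4368.

Posterior odds ≈ 5.437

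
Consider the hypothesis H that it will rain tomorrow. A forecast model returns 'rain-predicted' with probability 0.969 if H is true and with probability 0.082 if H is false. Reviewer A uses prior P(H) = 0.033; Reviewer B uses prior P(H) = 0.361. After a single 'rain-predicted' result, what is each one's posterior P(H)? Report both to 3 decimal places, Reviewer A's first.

Reviewer A: 0.287; Reviewer B: 0.870

The likelihood ratio for a 'rain-predicted' result is 0.969/0.082 = 11.817.
Reviewer A: prior odds 0.033/0.967 = 0.034126; posterior odds 0.40327; posterior probability 0.287.
Reviewer B: prior odds 0.361/0.639 = 0.56495; posterior odds 6.6760; posterior probability 0.870.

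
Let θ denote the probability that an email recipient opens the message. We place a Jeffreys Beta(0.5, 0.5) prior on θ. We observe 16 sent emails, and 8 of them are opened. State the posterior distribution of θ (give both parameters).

Posterior: Beta(8.5, 8.5)

Observing 8 successes and 8 failures updates Beta(0.5, 0.5) by adding the success and failure counts to the two shape parameters: α = 0.5+8 = 8.5, β = 0.5+8 = 8.5.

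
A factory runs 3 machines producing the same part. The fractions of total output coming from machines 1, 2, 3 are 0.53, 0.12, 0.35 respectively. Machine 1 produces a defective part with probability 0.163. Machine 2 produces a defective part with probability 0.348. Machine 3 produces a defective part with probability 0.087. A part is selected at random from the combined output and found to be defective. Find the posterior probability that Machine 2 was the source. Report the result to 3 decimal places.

Posterior probability ≈ 0.263

P(defective|M1) = 0.163; P(defective|M2) = 0.348; P(defective|M3) = 0.087.
Prior × likelihood for each source: 0.53·0.163=0.08639, 0.12·0.348=0.04176, 0.35·0.087=0.03045. Summing gives P(defective) = 0.15860.
P(Machine 2 | defective) = 0.04176 / 0.15860 = 0.263.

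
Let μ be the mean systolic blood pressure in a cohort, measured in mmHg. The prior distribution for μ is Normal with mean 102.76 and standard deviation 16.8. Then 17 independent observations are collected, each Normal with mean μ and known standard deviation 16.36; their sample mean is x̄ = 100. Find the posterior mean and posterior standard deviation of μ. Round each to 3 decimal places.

Prior precision 1/τ₀² = 1/16.8² = 0.00354308; data precision n/σ² = 17/16.36² = 0.0635159.
Posterior precision = 0.00354308 + 0.0635159 = 0.0670590, giving posterior SD = 1/√0.0670590 = 3.862.
Posterior mean = (0.00354308·102.76 + 0.0635159·100) / 0.0670590 = 100.146.

Posterior mean ≈ 100.146; posterior SD ≈ 3.862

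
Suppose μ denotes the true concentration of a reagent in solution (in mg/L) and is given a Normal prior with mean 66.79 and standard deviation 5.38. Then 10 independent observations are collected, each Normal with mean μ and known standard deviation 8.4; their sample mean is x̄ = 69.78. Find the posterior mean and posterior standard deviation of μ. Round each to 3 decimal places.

Prior precision 1/τ₀² = 1/5.38² = 0.0345490; data precision n/σ² = 10/8.4² = 0.141723.
Posterior precision = 0.0345490 + 0.141723 = 0.176272, giving posterior SD = 1/√0.176272 = 2.382.
Posterior mean = (0.0345490·66.79 + 0.141723·69.78) / 0.176272 = 69.194.

Posterior mean ≈ 69.194; posterior SD ≈ 2.382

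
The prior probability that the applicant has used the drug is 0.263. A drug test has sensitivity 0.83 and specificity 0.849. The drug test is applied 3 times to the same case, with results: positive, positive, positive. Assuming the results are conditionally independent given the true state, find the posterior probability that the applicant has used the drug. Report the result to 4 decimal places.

Posterior P(H) ≈ 0.9834

Let H be the event that the applicant has used the drug; start with P(H) = 0.263. P('positive'|H) = 0.83, P('positive'|¬H) = 0.151.
Update on result 1 ('positive'): P(H) ← 0.83·0.2630 / (0.83·0.2630 + 0.151·0.7370) = 0.21829/0.32958 = 0.6623.
Update on result 2 ('positive'): P(H) ← 0.83·0.6623 / (0.83·0.6623 + 0.151·0.3377) = 0.54974/0.60072 = 0.9151.
Update on result 3 ('positive'): P(H) ← 0.83·0.9151 / (0.83·0.9151 + 0.151·0.0849) = 0.75955/0.77237 = 0.9834.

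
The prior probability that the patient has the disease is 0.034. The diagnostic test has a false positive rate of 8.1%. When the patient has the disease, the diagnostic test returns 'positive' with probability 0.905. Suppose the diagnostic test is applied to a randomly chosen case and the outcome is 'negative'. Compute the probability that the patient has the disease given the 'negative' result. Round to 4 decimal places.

P(H | E) ≈ 0.0036

Write H for 'the patient has the disease'. Prior odds H:¬H = 0.034/0.966 = 0.035197. For the 'negative' outcome, the likelihood ratio is 0.095/0.919 = 0.10337.
Posterior odds = 0.035197 × 0.10337 = 0.0036384, so P(H|E) = 0.0036384/(1+0.0036384) = 0.0036.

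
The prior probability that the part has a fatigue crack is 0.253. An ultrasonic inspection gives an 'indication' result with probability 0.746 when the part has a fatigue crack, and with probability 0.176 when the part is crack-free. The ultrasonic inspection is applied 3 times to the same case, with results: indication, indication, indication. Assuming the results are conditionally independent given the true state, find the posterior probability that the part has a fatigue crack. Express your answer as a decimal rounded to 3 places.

Let H be the event that the part has a fatigue crack; start with P(H) = 0.253. P('indication'|H) = 0.746, P('indication'|¬H) = 0.176.
Update on result 1 ('indication'): P(H) ← 0.746·0.2530 / (0.746·0.2530 + 0.176·0.7470) = 0.18874/0.32021 = 0.5894.
Update on result 2 ('indication'): P(H) ← 0.746·0.5894 / (0.746·0.5894 + 0.176·0.4106) = 0.43971/0.51197 = 0.8589.
Update on result 3 ('indication'): P(H) ← 0.746·0.8589 / (0.746·0.8589 + 0.176·0.1411) = 0.64071/0.66555 = 0.9627.

Posterior P(H) ≈ 0.963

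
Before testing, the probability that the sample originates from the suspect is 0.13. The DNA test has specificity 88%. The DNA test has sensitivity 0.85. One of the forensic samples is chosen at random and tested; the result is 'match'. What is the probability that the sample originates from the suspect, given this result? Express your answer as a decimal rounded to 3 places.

Let H be the event that the sample originates from the suspect. P(H) = 0.13, so P(¬H) = 0.87. With E the 'match' result, P(E|H) = 0.85 and P(E|¬H) = 0.12.
P(E) = 0.85·0.13 + 0.12·0.87 = 0.11050 + 0.10440 = 0.21490.
By Bayes' theorem, P(H|E) = 0.11050 / 0.21490 = 0.514.

P(H | E) ≈ 0.514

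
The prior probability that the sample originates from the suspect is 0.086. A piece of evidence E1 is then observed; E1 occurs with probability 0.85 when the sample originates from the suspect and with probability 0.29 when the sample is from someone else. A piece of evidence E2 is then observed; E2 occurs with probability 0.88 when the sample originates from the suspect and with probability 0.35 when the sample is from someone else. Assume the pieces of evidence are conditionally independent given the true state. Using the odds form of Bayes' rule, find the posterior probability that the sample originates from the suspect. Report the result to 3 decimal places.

Prior odds = 0.086/(1−0.086) = 0.094092.
Likelihood ratio for E1 = 0.85/0.29 = 2.9310.
Likelihood ratio for E2 = 0.88/0.35 = 2.5143.
Posterior odds = prior odds × LR₁ × LR₂ = 0.69341.
Posterior probability = odds/(1+odds) = 0.69341/1.6934 = 0.409.

Posterior probability ≈ 0.409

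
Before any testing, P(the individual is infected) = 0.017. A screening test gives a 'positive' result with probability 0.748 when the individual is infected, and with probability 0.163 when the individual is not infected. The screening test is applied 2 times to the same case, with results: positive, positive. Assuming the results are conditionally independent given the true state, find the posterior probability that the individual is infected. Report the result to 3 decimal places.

Posterior P(H) ≈ 0.267

With H the event that the individual is infected, the joint likelihood of the observed sequence is P(data|H) = 0.748·0.748 = 0.55950 and P(data|¬H) = 0.163·0.163 = 0.026569.
Bayes: P(H|data) = 0.017·0.55950 / (0.017·0.55950 + 0.983·0.026569) = 0.0095116/0.035629 = 0.2670.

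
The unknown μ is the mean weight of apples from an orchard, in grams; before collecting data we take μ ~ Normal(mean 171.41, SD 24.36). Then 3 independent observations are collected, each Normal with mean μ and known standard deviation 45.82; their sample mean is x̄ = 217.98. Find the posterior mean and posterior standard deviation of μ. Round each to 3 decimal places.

Prior precision 1/τ₀² = 1/24.36² = 0.00168518; data precision n/σ² = 3/45.82² = 0.00142893.
Posterior precision = 0.00168518 + 0.00142893 = 0.00311411, giving posterior SD = 1/√0.00311411 = 17.920.
Posterior mean = (0.00168518·171.41 + 0.00142893·217.98) / 0.00311411 = 192.779.

Posterior mean ≈ 192.779; posterior SD ≈ 17.920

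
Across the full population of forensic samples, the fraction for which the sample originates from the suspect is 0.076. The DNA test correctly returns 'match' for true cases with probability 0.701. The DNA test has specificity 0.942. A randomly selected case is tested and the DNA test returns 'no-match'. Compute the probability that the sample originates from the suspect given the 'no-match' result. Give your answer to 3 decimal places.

P(H | E) ≈ 0.025

Write H for 'the sample originates from the suspect'. Prior odds H:¬H = 0.076/0.924 = 0.082251. For the 'no-match' outcome, the likelihood ratio is 0.299/0.942 = 0.31741.
Posterior odds = 0.082251 × 0.31741 = 0.026107, so P(H|E) = 0.026107/(1+0.026107) = 0.025.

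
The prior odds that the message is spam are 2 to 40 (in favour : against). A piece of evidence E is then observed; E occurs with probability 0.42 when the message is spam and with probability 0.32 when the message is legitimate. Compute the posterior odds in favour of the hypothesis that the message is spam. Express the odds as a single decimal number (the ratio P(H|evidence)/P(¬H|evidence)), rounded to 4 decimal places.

Prior odds = 2/40 = 0.050000.
Likelihood ratio for E = 0.42/0.32 = 1.3125.
Posterior odds = prior odds × LR = 0.065625.

Posterior odds ≈ 0.0656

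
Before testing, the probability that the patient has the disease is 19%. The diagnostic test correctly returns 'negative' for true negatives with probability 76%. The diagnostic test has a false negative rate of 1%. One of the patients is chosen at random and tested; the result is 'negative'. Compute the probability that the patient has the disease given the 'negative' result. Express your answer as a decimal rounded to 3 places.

P(H | E) ≈ 0.003

Write H for 'the patient has the disease'. Prior odds H:¬H = 0.19/0.81 = 0.23457. For the 'negative' outcome, the likelihood ratio is 0.01/0.76 = 0.013158.
Posterior odds = 0.23457 × 0.013158 = 0.0030864, so P(H|E) = 0.0030864/(1+0.0030864) = 0.003.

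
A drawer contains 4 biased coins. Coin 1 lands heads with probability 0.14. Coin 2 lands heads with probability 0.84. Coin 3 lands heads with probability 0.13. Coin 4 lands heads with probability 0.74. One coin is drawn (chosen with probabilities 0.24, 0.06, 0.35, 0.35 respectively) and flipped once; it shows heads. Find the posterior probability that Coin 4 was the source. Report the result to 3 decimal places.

Posterior probability ≈ 0.667

Tabulate prior·likelihood by source: [1] prior 0.24, lik 0.14, product 0.03360; [2] prior 0.06, lik 0.84, product 0.05040; [3] prior 0.35, lik 0.13, product 0.04550; [4] prior 0.35, lik 0.74, product 0.2590.
Normalizing constant = 0.38850; the posterior for Coin 4 is its product over the sum, 0.2590/0.38850 = 0.667.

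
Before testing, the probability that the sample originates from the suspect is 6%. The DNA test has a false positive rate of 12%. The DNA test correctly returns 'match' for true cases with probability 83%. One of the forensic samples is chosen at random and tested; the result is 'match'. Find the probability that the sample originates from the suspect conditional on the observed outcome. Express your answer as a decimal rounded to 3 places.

Write H for 'the sample originates from the suspect'. Prior odds H:¬H = 0.06/0.94 = 0.063830. For the 'match' outcome, the likelihood ratio is 0.83/0.12 = 6.9167.
Posterior odds = 0.063830 × 6.9167 = 0.44149, so P(H|E) = 0.44149/(1+0.44149) = 0.306.

P(H | E) ≈ 0.306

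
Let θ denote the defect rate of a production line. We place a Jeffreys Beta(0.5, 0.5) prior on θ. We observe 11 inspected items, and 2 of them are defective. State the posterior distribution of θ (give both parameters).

Posterior: Beta(2.5, 9.5)

The binomial likelihood is conjugate to the Beta prior: with 2 successes and 9 failures, the posterior is Beta(0.5+2, 0.5+9) = Beta(2.5, 9.5).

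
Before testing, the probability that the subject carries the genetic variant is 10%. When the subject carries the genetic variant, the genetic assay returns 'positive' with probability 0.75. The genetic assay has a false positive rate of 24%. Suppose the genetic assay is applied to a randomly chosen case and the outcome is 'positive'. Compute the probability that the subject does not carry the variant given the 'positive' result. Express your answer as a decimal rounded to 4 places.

Let H be the event that the subject carries the genetic variant. P(H) = 0.1, so P(¬H) = 0.9. With E the 'positive' result, P(E|H) = 0.75 and P(E|¬H) = 0.24.
P(E) = 0.75·0.1 + 0.24·0.9 = 0.075000 + 0.21600 = 0.29100.
By Bayes' theorem, P(H|E) = 0.075000 / 0.29100 = 0.2577. Hence P(¬H|E) = 1 − 0.2577 = 0.7423.

P(¬H | E) ≈ 0.7423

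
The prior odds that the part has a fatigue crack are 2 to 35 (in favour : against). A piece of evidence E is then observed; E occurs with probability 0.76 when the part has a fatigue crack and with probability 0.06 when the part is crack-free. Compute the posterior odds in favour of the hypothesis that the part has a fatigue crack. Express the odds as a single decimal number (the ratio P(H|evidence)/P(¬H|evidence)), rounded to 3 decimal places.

Posterior odds ≈ 0.724

Prior odds = 2/35 = 0.057143.
Likelihood ratio for E = 0.76/0.06 = 12.667.
Posterior odds = prior odds × LR = 0.72381.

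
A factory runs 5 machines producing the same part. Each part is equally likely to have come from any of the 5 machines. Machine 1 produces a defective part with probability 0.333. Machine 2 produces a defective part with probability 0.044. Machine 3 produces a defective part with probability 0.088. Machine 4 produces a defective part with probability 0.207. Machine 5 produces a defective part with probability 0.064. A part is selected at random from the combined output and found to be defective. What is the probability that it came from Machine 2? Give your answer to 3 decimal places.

P(defective|M1) = 0.333; P(defective|M2) = 0.044; P(defective|M3) = 0.088; P(defective|M4) = 0.207; P(defective|M5) = 0.064.
Prior × likelihood for each source: 0.2·0.333=0.06660, 0.2·0.044=0.008800, 0.2·0.088=0.01760, 0.2·0.207=0.04140, 0.2·0.064=0.01280. Summing gives P(defective) = 0.14720.
P(Machine 2 | defective) = 0.008800 / 0.14720 = 0.060.

Posterior probability ≈ 0.060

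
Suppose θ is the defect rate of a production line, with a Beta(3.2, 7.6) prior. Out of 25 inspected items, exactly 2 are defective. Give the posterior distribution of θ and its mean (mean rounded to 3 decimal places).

Posterior: Beta(5.2, 30.6); mean ≈ 0.145

The binomial likelihood is conjugate to the Beta prior: with 2 successes and 23 failures, the posterior is Beta(3.2+2, 7.6+23) = Beta(5.2, 30.6).
Posterior mean = α/(α+β) = 5.2/35.8 = 0.145.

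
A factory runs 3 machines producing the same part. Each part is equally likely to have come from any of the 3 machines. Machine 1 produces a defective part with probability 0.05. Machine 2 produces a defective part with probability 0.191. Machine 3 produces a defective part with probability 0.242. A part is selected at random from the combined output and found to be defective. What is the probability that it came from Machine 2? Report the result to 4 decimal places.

Posterior probability ≈ 0.3954

P(defective|M1) = 0.05; P(defective|M2) = 0.191; P(defective|M3) = 0.242.
Prior × likelihood for each source: 0.333333·0.05=0.01667, 0.333333·0.191=0.06367, 0.333333·0.242=0.08067. Summing gives P(defective) = 0.16100.
P(Machine 2 | defective) = 0.06367 / 0.16100 = 0.3954.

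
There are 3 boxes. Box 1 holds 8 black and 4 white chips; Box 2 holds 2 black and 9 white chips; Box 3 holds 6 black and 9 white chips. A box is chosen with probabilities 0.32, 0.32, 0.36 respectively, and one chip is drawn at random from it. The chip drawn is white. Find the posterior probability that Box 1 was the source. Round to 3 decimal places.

Tabulate prior·likelihood by source: [1] prior 0.32, lik 0.3333, product 0.1067; [2] prior 0.32, lik 0.8182, product 0.2618; [3] prior 0.36, lik 0.6, product 0.2160.
Normalizing constant = 0.58448; the posterior for Box 1 is its product over the sum, 0.1067/0.58448 = 0.182.

Posterior probability ≈ 0.182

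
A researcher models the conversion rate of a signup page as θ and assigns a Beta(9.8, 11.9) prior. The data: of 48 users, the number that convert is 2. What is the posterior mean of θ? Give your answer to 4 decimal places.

Posterior mean ≈ 0.1693

Observing 2 successes and 46 failures updates Beta(9.8, 11.9) by adding the success and failure counts to the two shape parameters: α = 9.8+2 = 11.8, β = 11.9+46 = 57.9.
E[θ | data] = 11.8/(11.8+57.9) = 0.1693.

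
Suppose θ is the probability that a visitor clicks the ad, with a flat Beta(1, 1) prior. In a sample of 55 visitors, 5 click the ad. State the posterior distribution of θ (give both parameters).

Observing 5 successes and 50 failures updates Beta(1, 1) by adding the success and failure counts to the two shape parameters: α = 1+5 = 6, β = 1+50 = 51.

Posterior: Beta(6, 51)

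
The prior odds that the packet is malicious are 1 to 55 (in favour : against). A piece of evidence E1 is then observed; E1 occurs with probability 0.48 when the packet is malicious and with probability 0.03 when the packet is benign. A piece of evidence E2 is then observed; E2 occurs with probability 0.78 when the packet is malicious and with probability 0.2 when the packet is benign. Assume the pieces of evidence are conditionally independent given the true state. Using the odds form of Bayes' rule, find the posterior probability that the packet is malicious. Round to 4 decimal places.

Prior odds = 1/55 = 0.018182.
Likelihood ratio for E1 = 0.48/0.03 = 16.000.
Likelihood ratio for E2 = 0.78/0.2 = 3.9000.
Posterior odds = prior odds × LR₁ × LR₂ = 1.1345.
Posterior probability = odds/(1+odds) = 1.1345/2.1345 = 0.5315.

Posterior probability ≈ 0.5315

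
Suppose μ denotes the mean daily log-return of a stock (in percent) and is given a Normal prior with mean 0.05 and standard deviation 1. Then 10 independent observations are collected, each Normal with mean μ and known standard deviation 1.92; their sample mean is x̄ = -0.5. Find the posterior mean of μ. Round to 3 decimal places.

With known σ, the Normal prior is conjugate. Weight on the data is w = (n/σ²)/(n/σ² + 1/τ₀²) = 2.71267/(2.71267+1.00000) = 0.73065.
Posterior mean = w·x̄ + (1−w)·μ₀ = 0.73065·-0.5 + 0.26935·0.05 = -0.352.

Posterior mean ≈ -0.352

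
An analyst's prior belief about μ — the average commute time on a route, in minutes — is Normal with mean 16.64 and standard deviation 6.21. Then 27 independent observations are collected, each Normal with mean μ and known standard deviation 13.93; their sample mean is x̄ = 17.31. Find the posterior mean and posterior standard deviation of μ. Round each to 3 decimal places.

Posterior mean ≈ 17.205; posterior SD ≈ 2.461

Prior precision 1/τ₀² = 1/6.21² = 0.0259309; data precision n/σ² = 27/13.93² = 0.139143.
Posterior precision = 0.0259309 + 0.139143 = 0.165074, giving posterior SD = 1/√0.165074 = 2.461.
Posterior mean = (0.0259309·16.64 + 0.139143·17.31) / 0.165074 = 17.205.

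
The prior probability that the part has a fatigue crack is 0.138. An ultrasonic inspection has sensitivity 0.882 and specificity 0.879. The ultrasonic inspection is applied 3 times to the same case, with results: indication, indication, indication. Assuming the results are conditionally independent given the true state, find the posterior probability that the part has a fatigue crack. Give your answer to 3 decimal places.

Posterior P(H) ≈ 0.984

Let H be the event that the part has a fatigue crack; start with P(H) = 0.138. P('indication'|H) = 0.882, P('indication'|¬H) = 0.121.
Update on result 1 ('indication'): P(H) ← 0.882·0.1380 / (0.882·0.1380 + 0.121·0.8620) = 0.12172/0.22602 = 0.5385.
Update on result 2 ('indication'): P(H) ← 0.882·0.5385 / (0.882·0.5385 + 0.121·0.4615) = 0.47498/0.53082 = 0.8948.
Update on result 3 ('indication'): P(H) ← 0.882·0.8948 / (0.882·0.8948 + 0.121·0.1052) = 0.78922/0.80195 = 0.9841.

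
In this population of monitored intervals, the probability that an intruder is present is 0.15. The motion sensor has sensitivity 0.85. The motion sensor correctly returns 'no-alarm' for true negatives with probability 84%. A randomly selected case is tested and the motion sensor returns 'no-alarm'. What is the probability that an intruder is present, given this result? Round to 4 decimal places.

P(H | E) ≈ 0.0305

Let H be the event that an intruder is present. P(H) = 0.15, so P(¬H) = 0.85. With E the 'no-alarm' result, P(E|H) = 0.15 and P(E|¬H) = 0.84.
P(E) = 0.15·0.15 + 0.84·0.85 = 0.022500 + 0.71400 = 0.73650.
By Bayes' theorem, P(H|E) = 0.022500 / 0.73650 = 0.0305.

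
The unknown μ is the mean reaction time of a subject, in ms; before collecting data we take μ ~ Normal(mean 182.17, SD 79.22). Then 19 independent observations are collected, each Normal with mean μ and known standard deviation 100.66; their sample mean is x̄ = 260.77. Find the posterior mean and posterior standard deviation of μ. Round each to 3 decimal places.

Prior precision 1/τ₀² = 1/79.22² = 0.00015934; data precision n/σ² = 19/100.66² = 0.00187517.
Posterior precision = 0.00015934 + 0.00187517 = 0.00203451, giving posterior SD = 1/√0.00203451 = 22.170.
Posterior mean = (0.00015934·182.17 + 0.00187517·260.77) / 0.00203451 = 254.614.

Posterior mean ≈ 254.614; posterior SD ≈ 22.170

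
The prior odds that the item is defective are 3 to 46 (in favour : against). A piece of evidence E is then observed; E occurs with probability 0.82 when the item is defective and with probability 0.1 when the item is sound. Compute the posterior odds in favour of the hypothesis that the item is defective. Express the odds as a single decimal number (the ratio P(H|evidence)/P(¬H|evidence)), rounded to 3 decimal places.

Prior odds = 3/46 = 0.065217.
Likelihood ratio for E = 0.82/0.1 = 8.2000.
Posterior odds = prior odds × LR = 0.53478.

Posterior odds ≈ 0.535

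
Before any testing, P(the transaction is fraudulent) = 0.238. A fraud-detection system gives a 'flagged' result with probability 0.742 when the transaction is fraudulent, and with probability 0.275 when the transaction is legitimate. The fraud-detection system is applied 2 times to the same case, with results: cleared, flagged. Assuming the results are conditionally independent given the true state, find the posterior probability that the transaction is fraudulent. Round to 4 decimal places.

Let H be the event that the transaction is fraudulent; start with P(H) = 0.238. P('flagged'|H) = 0.742, P('flagged'|¬H) = 0.275.
Update on result 1 ('cleared'): P(H) ← 0.258·0.2380 / (0.258·0.2380 + 0.725·0.7620) = 0.061404/0.61385 = 0.1000.
Update on result 2 ('flagged'): P(H) ← 0.742·0.1000 / (0.742·0.1000 + 0.275·0.9000) = 0.074222/0.32171 = 0.2307.

Posterior P(H) ≈ 0.2307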